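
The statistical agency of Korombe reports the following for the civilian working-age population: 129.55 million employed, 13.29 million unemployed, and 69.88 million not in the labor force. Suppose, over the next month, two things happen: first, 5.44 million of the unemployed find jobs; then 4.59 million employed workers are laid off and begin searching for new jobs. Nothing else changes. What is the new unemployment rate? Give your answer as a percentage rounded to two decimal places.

New unemployment rate ≈ 8.71%.

Initially, labor force = 129.55 + 13.29 = 142.84 million, so u = 13.29/142.84 = 9.30%.
After the first change, unemployed falls and employed rises by 5.44; labor force unchanged → E = 134.99, U = 7.85, labor force = 142.84 million.
After the second change, employed falls and unemployed rises by 4.59; labor force unchanged → E = 130.40, U = 12.44, labor force = 142.84 million.
New unemployment rate = 12.44 / 142.84 = 8.71%.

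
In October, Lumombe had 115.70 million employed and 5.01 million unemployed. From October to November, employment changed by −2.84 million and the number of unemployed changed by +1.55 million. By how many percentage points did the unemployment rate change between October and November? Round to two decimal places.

October: labor force = 115.70 + 5.01 = 120.71; u = 5.01/120.71 = 4.15%.
November: labor force = 112.86 + 6.56 = 119.42; u = 6.56/119.42 = 5.49%.
Change = 5.49% − 4.15% = +1.34 pp.

The unemployment rate changed by +1.34 percentage points.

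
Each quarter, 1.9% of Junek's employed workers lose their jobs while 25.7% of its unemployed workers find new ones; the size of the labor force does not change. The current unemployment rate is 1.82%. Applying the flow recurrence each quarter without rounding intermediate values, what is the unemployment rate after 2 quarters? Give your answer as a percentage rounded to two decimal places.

Unemployment rate after two quarters ≈ 4.23%.

With a fixed labor force, u_{t+1} = u_t + s·(1−u_t) − f·u_t = u_t·(1−s−f) + s.
Here 1−s−f = 0.724 and s = 0.019.
u_1 = 0.018200 × 0.724 + 0.019 = 0.032177.
u_2 = 0.032177 × 0.724 + 0.019 = 0.042296.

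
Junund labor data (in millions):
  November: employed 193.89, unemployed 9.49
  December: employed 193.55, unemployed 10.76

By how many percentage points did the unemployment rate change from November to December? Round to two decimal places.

The unemployment rate changed by +0.60 percentage points.

November: labor force = 193.89 + 9.49 = 203.38; u = 9.49/203.38 = 4.67%.
December: labor force = 193.55 + 10.76 = 204.31; u = 10.76/204.31 = 5.27%.
Change = 5.27% − 4.67% = +0.60 pp.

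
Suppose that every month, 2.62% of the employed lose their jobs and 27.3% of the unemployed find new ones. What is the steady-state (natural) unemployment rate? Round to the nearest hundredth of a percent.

At steady state the flows balance: s·E = f·U, so U/(E+U) = s/(s+f).
u* = 2.62 / (2.62 + 27.3) = 2.62 / 29.92 = 8.76%.

Steady-state unemployment rate ≈ 8.76%.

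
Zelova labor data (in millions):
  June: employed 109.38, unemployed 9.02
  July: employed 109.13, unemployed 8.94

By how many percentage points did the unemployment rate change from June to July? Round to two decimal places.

June: labor force = 109.38 + 9.02 = 118.40; u = 9.02/118.40 = 7.62%.
July: labor force = 109.13 + 8.94 = 118.07; u = 8.94/118.07 = 7.57%.
Change = 7.57% − 7.62% = −0.05 pp.

The unemployment rate changed by −0.05 percentage points.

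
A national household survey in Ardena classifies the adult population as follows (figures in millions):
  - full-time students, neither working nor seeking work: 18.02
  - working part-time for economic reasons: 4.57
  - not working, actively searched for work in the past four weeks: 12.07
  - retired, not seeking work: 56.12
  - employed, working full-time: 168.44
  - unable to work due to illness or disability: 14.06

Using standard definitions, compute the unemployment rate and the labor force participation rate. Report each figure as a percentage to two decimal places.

Unemployment rate ≈ 6.52%; labor force participation rate ≈ 67.73%.

Employed = 4.57 + 168.44 = 173.01 million (anyone who worked, including part-time for economic reasons, counts as employed).
Unemployed = 12.07 million.
Labor force = 173.01 + 12.07 = 185.08 million.
Not in labor force = 18.02 + 56.12 + 14.06 = 88.20 million (those not working and not actively searching are outside the labor force).
Civilian working-age population = 185.08 + 88.20 = 273.28 million.
Unemployment rate = 12.07 / 185.08 = 6.52%.
Labor force participation rate = 185.08 / 273.28 = 67.73%.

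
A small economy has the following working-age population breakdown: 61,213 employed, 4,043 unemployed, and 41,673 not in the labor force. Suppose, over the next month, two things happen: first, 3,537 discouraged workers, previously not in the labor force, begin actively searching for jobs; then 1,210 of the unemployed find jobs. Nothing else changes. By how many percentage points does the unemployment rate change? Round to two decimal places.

Initially, labor force = 61,213 + 4,043 = 65,256, so u = 4,043/65,256 = 6.20%.
After the first change, unemployed and labor force both rise by 3,537 → E = 61,213, U = 7,580, labor force = 68,793.
After the second change, unemployed falls and employed rises by 1,210; labor force unchanged → E = 62,423, U = 6,370, labor force = 68,793.
New unemployment rate = 6,370 / 68,793 = 9.26%.
Change = 9.26% − 6.20% = +3.06 percentage points.

The unemployment rate changes by +3.06 percentage points.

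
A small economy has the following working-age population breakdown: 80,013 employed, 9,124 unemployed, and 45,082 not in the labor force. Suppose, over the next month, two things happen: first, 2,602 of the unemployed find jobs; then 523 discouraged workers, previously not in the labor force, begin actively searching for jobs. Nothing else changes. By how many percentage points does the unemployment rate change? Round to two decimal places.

The unemployment rate changes by −2.38 percentage points.

Initially, labor force = 80,013 + 9,124 = 89,137, so u = 9,124/89,137 = 10.24%.
After the first change, unemployed falls and employed rises by 2,602; labor force unchanged → E = 82,615, U = 6,522, labor force = 89,137.
After the second change, unemployed and labor force both rise by 523 → E = 82,615, U = 7,045, labor force = 89,660.
New unemployment rate = 7,045 / 89,660 = 7.86%.
Change = 7.86% − 10.24% = −2.38 percentage points.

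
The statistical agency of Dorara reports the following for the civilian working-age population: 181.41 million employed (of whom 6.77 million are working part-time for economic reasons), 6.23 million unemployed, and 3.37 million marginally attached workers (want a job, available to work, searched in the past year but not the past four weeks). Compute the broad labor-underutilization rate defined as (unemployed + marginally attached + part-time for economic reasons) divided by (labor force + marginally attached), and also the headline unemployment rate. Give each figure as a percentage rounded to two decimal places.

Broad underutilization rate ≈ 8.57%; headline unemployment rate ≈ 3.32%.

Labor force = 181.41 + 6.23 = 187.64 million.
Numerator = 6.23 + 3.37 + 6.77 = 16.37 million.
Denominator = 187.64 + 3.37 = 191.01 million.
Broad rate = 16.37 / 191.01 = 8.57%.
Headline unemployment rate = 6.23 / 187.64 = 3.32%.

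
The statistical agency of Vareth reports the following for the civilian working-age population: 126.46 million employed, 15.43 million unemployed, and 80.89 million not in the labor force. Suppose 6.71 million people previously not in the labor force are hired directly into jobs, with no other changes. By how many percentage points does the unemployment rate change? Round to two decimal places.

Initially, labor force = 126.46 + 15.43 = 141.89 million, so u = 15.43/141.89 = 10.87%.
After the change, employed and labor force both rise by 6.71; unemployed unchanged → E = 133.17, U = 15.43, labor force = 148.60 million.
New unemployment rate = 15.43 / 148.60 = 10.38%.
Change = 10.38% − 10.87% = −0.49 percentage points.

The unemployment rate changes by −0.49 percentage points.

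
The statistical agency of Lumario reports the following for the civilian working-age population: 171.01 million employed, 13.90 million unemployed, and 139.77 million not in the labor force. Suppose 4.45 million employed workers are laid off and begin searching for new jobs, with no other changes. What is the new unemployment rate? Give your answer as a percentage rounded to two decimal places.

New unemployment rate ≈ 9.92%.

Initially, labor force = 171.01 + 13.90 = 184.91 million, so u = 13.90/184.91 = 7.52%.
After the change, employed falls and unemployed rises by 4.45; labor force unchanged → E = 166.56, U = 18.35, labor force = 184.91 million.
New unemployment rate = 18.35 / 184.91 = 9.92%.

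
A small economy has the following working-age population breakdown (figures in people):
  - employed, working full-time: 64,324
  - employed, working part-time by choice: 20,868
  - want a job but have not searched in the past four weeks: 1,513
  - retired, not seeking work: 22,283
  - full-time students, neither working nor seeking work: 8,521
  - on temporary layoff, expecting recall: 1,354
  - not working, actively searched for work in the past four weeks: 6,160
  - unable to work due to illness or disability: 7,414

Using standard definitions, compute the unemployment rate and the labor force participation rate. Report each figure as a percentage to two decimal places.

Employed = 64,324 + 20,868 = 85,192.
Unemployed = 1,354 + 6,160 = 7,514 (jobless and actively searching, or on temporary layoff).
Labor force = 85,192 + 7,514 = 92,706.
Not in labor force = 1,513 + 22,283 + 8,521 + 7,414 = 39,731 (those not working and not actively searching are outside the labor force — including those who want a job but have given up searching).
Civilian working-age population = 92,706 + 39,731 = 132,437.
Unemployment rate = 7,514 / 92,706 = 8.11%.
Labor force participation rate = 92,706 / 132,437 = 70.00%.

Unemployment rate ≈ 8.11%; labor force participation rate ≈ 70.00%.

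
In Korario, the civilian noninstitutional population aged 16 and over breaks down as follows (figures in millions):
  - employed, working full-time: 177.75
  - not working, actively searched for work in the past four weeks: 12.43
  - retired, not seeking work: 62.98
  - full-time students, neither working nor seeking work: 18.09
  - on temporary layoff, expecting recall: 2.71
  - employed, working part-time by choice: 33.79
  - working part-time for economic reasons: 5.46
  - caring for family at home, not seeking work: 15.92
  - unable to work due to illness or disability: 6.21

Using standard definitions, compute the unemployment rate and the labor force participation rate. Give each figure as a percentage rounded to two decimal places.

Employed = 177.75 + 33.79 + 5.46 = 217.00 million (anyone who worked, including part-time for economic reasons, counts as employed).
Unemployed = 12.43 + 2.71 = 15.14 million (jobless and actively searching, or on temporary layoff).
Labor force = 217.00 + 15.14 = 232.14 million.
Not in labor force = 62.98 + 18.09 + 15.92 + 6.21 = 103.20 million (those not working and not actively searching are outside the labor force).
Civilian working-age population = 232.14 + 103.20 = 335.34 million.
Unemployment rate = 15.14 / 232.14 = 6.52%.
Labor force participation rate = 232.14 / 335.34 = 69.23%.

Unemployment rate ≈ 6.52%; labor force participation rate ≈ 69.23%.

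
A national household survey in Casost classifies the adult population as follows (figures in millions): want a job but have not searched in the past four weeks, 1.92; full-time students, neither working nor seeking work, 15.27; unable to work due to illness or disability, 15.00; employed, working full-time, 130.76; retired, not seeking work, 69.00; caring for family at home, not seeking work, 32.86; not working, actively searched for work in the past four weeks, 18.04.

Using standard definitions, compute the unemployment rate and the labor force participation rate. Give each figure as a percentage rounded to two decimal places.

Unemployment rate ≈ 12.12%; labor force participation rate ≈ 52.61%.

Employed = 130.76 million.
Unemployed = 18.04 million.
Labor force = 130.76 + 18.04 = 148.80 million.
Not in labor force = 1.92 + 15.27 + 15.00 + 69.00 + 32.86 = 134.05 million (those not working and not actively searching are outside the labor force — including those who want a job but have given up searching).
Civilian working-age population = 148.80 + 134.05 = 282.85 million.
Unemployment rate = 18.04 / 148.80 = 12.12%.
Labor force participation rate = 148.80 / 282.85 = 52.61%.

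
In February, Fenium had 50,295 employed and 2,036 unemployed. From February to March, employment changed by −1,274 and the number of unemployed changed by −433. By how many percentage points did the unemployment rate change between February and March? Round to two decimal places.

February: labor force = 50,295 + 2,036 = 52,331; u = 2,036/52,331 = 3.89%.
March: labor force = 49,021 + 1,603 = 50,624; u = 1,603/50,624 = 3.17%.
Change = 3.17% − 3.89% = −0.72 pp.

The unemployment rate changed by −0.72 percentage points.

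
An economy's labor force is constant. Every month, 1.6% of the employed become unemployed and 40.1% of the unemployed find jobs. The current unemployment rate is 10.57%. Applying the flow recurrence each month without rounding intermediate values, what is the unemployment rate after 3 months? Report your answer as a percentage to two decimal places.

With a fixed labor force, u_{t+1} = u_t + s·(1−u_t) − f·u_t = u_t·(1−s−f) + s.
Here 1−s−f = 0.583 and s = 0.016.
u_1 = 0.105700 × 0.583 + 0.016 = 0.077623.
u_2 = 0.077623 × 0.583 + 0.016 = 0.061254.
u_3 = 0.061254 × 0.583 + 0.016 = 0.051711.

Unemployment rate after three months ≈ 5.17%.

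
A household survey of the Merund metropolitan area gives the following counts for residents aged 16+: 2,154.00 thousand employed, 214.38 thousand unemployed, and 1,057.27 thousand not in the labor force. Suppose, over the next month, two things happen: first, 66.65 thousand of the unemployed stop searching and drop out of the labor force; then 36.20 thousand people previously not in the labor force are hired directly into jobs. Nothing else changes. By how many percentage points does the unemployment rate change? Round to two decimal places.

The unemployment rate changes by −2.73 percentage points.

Initially, labor force = 2,154.00 + 214.38 = 2,368.38 thousand, so u = 214.38/2,368.38 = 9.05%.
After the first change, unemployed and labor force both fall by 66.65 → E = 2,154.00, U = 147.73, labor force = 2,301.73 thousand.
After the second change, employed and labor force both rise by 36.20; unemployed unchanged → E = 2,190.20, U = 147.73, labor force = 2,337.93 thousand.
New unemployment rate = 147.73 / 2,337.93 = 6.32%.
Change = 6.32% − 9.05% = −2.73 percentage points.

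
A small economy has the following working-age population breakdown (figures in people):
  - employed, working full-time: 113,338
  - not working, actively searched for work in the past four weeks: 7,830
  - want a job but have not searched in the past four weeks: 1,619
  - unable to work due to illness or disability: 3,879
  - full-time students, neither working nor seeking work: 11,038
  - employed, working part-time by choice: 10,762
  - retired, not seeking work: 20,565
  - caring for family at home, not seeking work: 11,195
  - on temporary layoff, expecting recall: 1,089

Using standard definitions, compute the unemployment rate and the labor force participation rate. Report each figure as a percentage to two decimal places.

Unemployment rate ≈ 6.71%; labor force participation rate ≈ 73.36%.

Employed = 113,338 + 10,762 = 124,100.
Unemployed = 7,830 + 1,089 = 8,919 (jobless and actively searching, or on temporary layoff).
Labor force = 124,100 + 8,919 = 133,019.
Not in labor force = 1,619 + 3,879 + 11,038 + 20,565 + 11,195 = 48,296 (those not working and not actively searching are outside the labor force — including those who want a job but have given up searching).
Civilian working-age population = 133,019 + 48,296 = 181,315.
Unemployment rate = 8,919 / 133,019 = 6.71%.
Labor force participation rate = 133,019 / 181,315 = 73.36%.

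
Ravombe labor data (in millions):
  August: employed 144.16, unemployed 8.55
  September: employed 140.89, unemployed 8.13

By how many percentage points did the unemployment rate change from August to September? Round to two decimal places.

August: labor force = 144.16 + 8.55 = 152.71; u = 8.55/152.71 = 5.60%.
September: labor force = 140.89 + 8.13 = 149.02; u = 8.13/149.02 = 5.46%.
Change = 5.46% − 5.60% = −0.14 pp.

The unemployment rate changed by −0.14 percentage points.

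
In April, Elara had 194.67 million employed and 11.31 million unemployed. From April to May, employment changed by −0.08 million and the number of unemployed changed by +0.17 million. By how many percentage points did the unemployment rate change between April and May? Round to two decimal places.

April: labor force = 194.67 + 11.31 = 205.98; u = 11.31/205.98 = 5.49%.
May: labor force = 194.59 + 11.48 = 206.07; u = 11.48/206.07 = 5.57%.
Change = 5.57% − 5.49% = +0.08 pp.

The unemployment rate changed by +0.08 percentage points.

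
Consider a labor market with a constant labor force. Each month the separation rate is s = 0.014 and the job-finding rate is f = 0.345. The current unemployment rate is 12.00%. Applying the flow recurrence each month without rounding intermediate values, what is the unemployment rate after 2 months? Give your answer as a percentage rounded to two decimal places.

With a fixed labor force, u_{t+1} = u_t + s·(1−u_t) − f·u_t = u_t·(1−s−f) + s.
Here 1−s−f = 0.641 and s = 0.014.
u_1 = 0.120000 × 0.641 + 0.014 = 0.090920.
u_2 = 0.090920 × 0.641 + 0.014 = 0.072280.

Unemployment rate after two months ≈ 7.23%.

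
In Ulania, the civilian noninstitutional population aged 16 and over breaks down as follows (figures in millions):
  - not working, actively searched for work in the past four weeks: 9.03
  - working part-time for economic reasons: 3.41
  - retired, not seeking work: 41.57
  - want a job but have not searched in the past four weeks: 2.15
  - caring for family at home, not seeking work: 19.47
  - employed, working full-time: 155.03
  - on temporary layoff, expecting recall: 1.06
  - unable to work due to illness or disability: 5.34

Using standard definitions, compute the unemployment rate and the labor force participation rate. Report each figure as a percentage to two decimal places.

Employed = 3.41 + 155.03 = 158.44 million (anyone who worked, including part-time for economic reasons, counts as employed).
Unemployed = 9.03 + 1.06 = 10.09 million (jobless and actively searching, or on temporary layoff).
Labor force = 158.44 + 10.09 = 168.53 million.
Not in labor force = 41.57 + 2.15 + 19.47 + 5.34 = 68.53 million (those not working and not actively searching are outside the labor force — including those who want a job but have given up searching).
Civilian working-age population = 168.53 + 68.53 = 237.06 million.
Unemployment rate = 10.09 / 168.53 = 5.99%.
Labor force participation rate = 168.53 / 237.06 = 71.09%.

Unemployment rate ≈ 5.99%; labor force participation rate ≈ 71.09%.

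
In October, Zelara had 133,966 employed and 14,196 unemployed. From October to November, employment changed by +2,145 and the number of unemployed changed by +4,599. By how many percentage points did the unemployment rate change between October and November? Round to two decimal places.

October: labor force = 133,966 + 14,196 = 148,162; u = 14,196/148,162 = 9.58%.
November: labor force = 136,111 + 18,795 = 154,906; u = 18,795/154,906 = 12.13%.
Change = 12.13% − 9.58% = +2.55 pp.

The unemployment rate changed by +2.55 percentage points.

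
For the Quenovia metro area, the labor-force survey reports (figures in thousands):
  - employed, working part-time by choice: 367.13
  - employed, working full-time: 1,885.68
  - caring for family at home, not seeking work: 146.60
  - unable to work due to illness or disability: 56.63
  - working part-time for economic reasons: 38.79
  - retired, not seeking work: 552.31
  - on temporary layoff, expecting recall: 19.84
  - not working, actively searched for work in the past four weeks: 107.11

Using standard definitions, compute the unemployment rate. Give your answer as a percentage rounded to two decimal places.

Employed = 367.13 + 1,885.68 + 38.79 = 2,291.60 thousand (anyone who worked, including part-time for economic reasons, counts as employed).
Unemployed = 19.84 + 107.11 = 126.95 thousand (jobless and actively searching, or on temporary layoff).
Labor force = 2,291.60 + 126.95 = 2,418.55 thousand.
Unemployment rate = 126.95 / 2,418.55 = 5.25%.

Unemployment rate ≈ 5.25%.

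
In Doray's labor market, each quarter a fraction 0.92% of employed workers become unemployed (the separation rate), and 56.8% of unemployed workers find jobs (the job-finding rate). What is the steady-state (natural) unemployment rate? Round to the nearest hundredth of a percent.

Steady-state unemployment rate ≈ 1.59%.

At steady state the flows balance: s·E = f·U, so U/(E+U) = s/(s+f).
u* = 0.92 / (0.92 + 56.8) = 0.92 / 57.72 = 1.59%.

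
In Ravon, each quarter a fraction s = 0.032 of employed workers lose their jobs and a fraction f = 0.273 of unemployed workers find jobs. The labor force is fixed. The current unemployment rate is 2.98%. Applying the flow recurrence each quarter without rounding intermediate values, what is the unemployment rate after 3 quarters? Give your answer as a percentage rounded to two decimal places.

Unemployment rate after three quarters ≈ 7.97%.

With a fixed labor force, u_{t+1} = u_t + s·(1−u_t) − f·u_t = u_t·(1−s−f) + s.
Here 1−s−f = 0.695 and s = 0.032.
u_1 = 0.029800 × 0.695 + 0.032 = 0.052711.
u_2 = 0.052711 × 0.695 + 0.032 = 0.068634.
u_3 = 0.068634 × 0.695 + 0.032 = 0.079701.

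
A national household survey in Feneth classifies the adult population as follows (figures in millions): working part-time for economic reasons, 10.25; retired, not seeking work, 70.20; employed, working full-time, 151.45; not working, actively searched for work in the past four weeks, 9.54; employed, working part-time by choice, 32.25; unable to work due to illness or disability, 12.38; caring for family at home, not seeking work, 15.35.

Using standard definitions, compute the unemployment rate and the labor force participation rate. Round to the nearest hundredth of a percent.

Employed = 10.25 + 151.45 + 32.25 = 193.95 million (anyone who worked, including part-time for economic reasons, counts as employed).
Unemployed = 9.54 million.
Labor force = 193.95 + 9.54 = 203.49 million.
Not in labor force = 70.20 + 12.38 + 15.35 = 97.93 million (those not working and not actively searching are outside the labor force).
Civilian working-age population = 203.49 + 97.93 = 301.42 million.
Unemployment rate = 9.54 / 203.49 = 4.69%.
Labor force participation rate = 203.49 / 301.42 = 67.51%.

Unemployment rate ≈ 4.69%; labor force participation rate ≈ 67.51%.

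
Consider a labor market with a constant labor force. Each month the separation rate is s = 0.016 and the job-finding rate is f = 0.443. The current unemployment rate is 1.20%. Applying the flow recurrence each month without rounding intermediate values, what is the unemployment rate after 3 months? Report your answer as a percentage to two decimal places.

With a fixed labor force, u_{t+1} = u_t + s·(1−u_t) − f·u_t = u_t·(1−s−f) + s.
Here 1−s−f = 0.541 and s = 0.016.
u_1 = 0.012000 × 0.541 + 0.016 = 0.022492.
u_2 = 0.022492 × 0.541 + 0.016 = 0.028168.
u_3 = 0.028168 × 0.541 + 0.016 = 0.031239.

Unemployment rate after three months ≈ 3.12%.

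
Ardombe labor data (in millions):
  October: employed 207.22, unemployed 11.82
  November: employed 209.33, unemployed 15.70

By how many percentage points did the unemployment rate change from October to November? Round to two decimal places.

The unemployment rate changed by +1.58 percentage points.

October: labor force = 207.22 + 11.82 = 219.04; u = 11.82/219.04 = 5.40%.
November: labor force = 209.33 + 15.70 = 225.03; u = 15.70/225.03 = 6.98%.
Change = 6.98% − 5.40% = +1.58 pp.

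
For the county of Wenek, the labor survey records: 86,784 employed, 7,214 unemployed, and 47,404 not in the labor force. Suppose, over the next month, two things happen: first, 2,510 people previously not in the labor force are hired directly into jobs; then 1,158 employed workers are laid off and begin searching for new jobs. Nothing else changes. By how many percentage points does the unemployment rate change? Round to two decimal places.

Initially, labor force = 86,784 + 7,214 = 93,998, so u = 7,214/93,998 = 7.67%.
After the first change, employed and labor force both rise by 2,510; unemployed unchanged → E = 89,294, U = 7,214, labor force = 96,508.
After the second change, employed falls and unemployed rises by 1,158; labor force unchanged → E = 88,136, U = 8,372, labor force = 96,508.
New unemployment rate = 8,372 / 96,508 = 8.67%.
Change = 8.67% − 7.67% = +1.00 percentage points.

The unemployment rate changes by +1.00 percentage points.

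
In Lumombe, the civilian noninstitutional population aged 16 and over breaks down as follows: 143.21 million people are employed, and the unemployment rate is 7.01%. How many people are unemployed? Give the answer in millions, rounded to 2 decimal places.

About 10.80 million are unemployed.

Let U be the number unemployed. The labor force is E + U, and U/(E+U) = 0.0701.
So U = 0.0701 × 143.21 / (1 − 0.0701) = 10.0390 / 0.9299 ≈ 10.80 million.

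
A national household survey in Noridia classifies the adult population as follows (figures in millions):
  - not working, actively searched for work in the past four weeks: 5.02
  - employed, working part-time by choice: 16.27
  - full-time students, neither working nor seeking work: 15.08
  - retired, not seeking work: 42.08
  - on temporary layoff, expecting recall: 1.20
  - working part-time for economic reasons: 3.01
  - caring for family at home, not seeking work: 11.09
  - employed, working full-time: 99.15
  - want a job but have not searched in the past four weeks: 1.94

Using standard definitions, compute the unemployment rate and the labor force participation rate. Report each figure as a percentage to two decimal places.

Employed = 16.27 + 3.01 + 99.15 = 118.43 million (anyone who worked, including part-time for economic reasons, counts as employed).
Unemployed = 5.02 + 1.20 = 6.22 million (jobless and actively searching, or on temporary layoff).
Labor force = 118.43 + 6.22 = 124.65 million.
Not in labor force = 15.08 + 42.08 + 11.09 + 1.94 = 70.19 million (those not working and not actively searching are outside the labor force — including those who want a job but have given up searching).
Civilian working-age population = 124.65 + 70.19 = 194.84 million.
Unemployment rate = 6.22 / 124.65 = 4.99%.
Labor force participation rate = 124.65 / 194.84 = 63.98%.

Unemployment rate ≈ 4.99%; labor force participation rate ≈ 63.98%.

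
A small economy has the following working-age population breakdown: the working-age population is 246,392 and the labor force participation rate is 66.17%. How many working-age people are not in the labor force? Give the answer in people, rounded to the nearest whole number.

Share not in the labor force = 1 − 0.6617 = 0.3383.
Not in labor force = 0.3383 × 246,392 ≈ 83,354.

About 83,354 are not in the labor force.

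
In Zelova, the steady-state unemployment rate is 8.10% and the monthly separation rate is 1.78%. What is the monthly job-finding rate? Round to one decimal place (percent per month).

From u* = s/(s+f): f = s·(1−u)/u.
f = 1.78 × (1 − 0.0810) / 0.0810 = 1.6358 / 0.0810 ≈ 20.2% per month.

Job-finding rate ≈ 20.2% per month.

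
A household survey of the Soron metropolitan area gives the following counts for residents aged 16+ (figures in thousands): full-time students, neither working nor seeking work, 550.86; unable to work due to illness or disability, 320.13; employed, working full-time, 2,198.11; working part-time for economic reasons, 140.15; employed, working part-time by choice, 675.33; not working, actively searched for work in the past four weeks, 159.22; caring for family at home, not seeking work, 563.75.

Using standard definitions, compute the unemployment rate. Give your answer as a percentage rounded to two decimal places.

Employed = 2,198.11 + 140.15 + 675.33 = 3,013.59 thousand (anyone who worked, including part-time for economic reasons, counts as employed).
Unemployed = 159.22 thousand.
Labor force = 3,013.59 + 159.22 = 3,172.81 thousand.
Unemployment rate = 159.22 / 3,172.81 = 5.02%.

Unemployment rate ≈ 5.02%.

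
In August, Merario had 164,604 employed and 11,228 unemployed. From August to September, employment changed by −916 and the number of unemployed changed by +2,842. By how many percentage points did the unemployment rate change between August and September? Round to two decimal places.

The unemployment rate changed by +1.53 percentage points.

August: labor force = 164,604 + 11,228 = 175,832; u = 11,228/175,832 = 6.39%.
September: labor force = 163,688 + 14,070 = 177,758; u = 14,070/177,758 = 7.92%.
Change = 7.92% − 6.39% = +1.53 pp.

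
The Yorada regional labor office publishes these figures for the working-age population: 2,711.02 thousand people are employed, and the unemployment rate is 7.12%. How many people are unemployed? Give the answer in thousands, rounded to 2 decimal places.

About 207.82 thousand are unemployed.

Let U be the number unemployed. The labor force is E + U, and U/(E+U) = 0.0712.
So U = 0.0712 × 2,711.02 / (1 − 0.0712) = 193.0246 / 0.9288 ≈ 207.82 thousand.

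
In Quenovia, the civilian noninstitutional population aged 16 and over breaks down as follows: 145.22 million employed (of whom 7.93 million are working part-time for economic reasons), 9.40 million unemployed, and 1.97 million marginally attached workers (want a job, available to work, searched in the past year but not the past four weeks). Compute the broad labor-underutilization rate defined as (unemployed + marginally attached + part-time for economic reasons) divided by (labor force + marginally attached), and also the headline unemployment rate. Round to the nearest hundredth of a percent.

Broad underutilization rate ≈ 12.33%; headline unemployment rate ≈ 6.08%.

Labor force = 145.22 + 9.40 = 154.62 million.
Numerator = 9.40 + 1.97 + 7.93 = 19.30 million.
Denominator = 154.62 + 1.97 = 156.59 million.
Broad rate = 19.30 / 156.59 = 12.33%.
Headline unemployment rate = 9.40 / 154.62 = 6.08%.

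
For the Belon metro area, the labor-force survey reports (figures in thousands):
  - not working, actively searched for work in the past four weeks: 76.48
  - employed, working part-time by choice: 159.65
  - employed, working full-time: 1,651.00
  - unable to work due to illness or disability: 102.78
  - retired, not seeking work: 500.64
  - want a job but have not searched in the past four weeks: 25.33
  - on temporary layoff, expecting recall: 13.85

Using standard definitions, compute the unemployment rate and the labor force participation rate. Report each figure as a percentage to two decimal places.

Employed = 159.65 + 1,651.00 = 1,810.65 thousand.
Unemployed = 76.48 + 13.85 = 90.33 thousand (jobless and actively searching, or on temporary layoff).
Labor force = 1,810.65 + 90.33 = 1,900.98 thousand.
Not in labor force = 102.78 + 500.64 + 25.33 = 628.75 thousand (those not working and not actively searching are outside the labor force — including those who want a job but have given up searching).
Civilian working-age population = 1,900.98 + 628.75 = 2,529.73 thousand.
Unemployment rate = 90.33 / 1,900.98 = 4.75%.
Labor force participation rate = 1,900.98 / 2,529.73 = 75.15%.

Unemployment rate ≈ 4.75%; labor force participation rate ≈ 75.15%.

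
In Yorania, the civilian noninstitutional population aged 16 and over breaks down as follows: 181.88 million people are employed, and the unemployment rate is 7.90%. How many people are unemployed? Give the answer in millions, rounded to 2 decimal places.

About 15.60 million are unemployed.

Let U be the number unemployed. The labor force is E + U, and U/(E+U) = 0.0790.
So U = 0.0790 × 181.88 / (1 − 0.0790) = 14.3685 / 0.9210 ≈ 15.60 million.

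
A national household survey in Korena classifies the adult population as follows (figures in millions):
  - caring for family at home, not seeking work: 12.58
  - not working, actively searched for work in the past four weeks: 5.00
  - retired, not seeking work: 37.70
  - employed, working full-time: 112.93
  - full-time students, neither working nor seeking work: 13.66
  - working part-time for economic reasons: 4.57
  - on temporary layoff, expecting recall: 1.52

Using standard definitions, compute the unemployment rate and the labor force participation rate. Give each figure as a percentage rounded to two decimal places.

Employed = 112.93 + 4.57 = 117.50 million (anyone who worked, including part-time for economic reasons, counts as employed).
Unemployed = 5.00 + 1.52 = 6.52 million (jobless and actively searching, or on temporary layoff).
Labor force = 117.50 + 6.52 = 124.02 million.
Not in labor force = 12.58 + 37.70 + 13.66 = 63.94 million (those not working and not actively searching are outside the labor force).
Civilian working-age population = 124.02 + 63.94 = 187.96 million.
Unemployment rate = 6.52 / 124.02 = 5.26%.
Labor force participation rate = 124.02 / 187.96 = 65.98%.

Unemployment rate ≈ 5.26%; labor force participation rate ≈ 65.98%.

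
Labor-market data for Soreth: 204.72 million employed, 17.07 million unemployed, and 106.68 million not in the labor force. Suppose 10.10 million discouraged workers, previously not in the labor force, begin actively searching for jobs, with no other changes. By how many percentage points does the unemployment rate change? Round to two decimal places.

The unemployment rate changes by +4.02 percentage points.

Initially, labor force = 204.72 + 17.07 = 221.79 million, so u = 17.07/221.79 = 7.70%.
After the change, unemployed and labor force both rise by 10.10 → E = 204.72, U = 27.17, labor force = 231.89 million.
New unemployment rate = 27.17 / 231.89 = 11.72%.
Change = 11.72% − 7.70% = +4.02 percentage points.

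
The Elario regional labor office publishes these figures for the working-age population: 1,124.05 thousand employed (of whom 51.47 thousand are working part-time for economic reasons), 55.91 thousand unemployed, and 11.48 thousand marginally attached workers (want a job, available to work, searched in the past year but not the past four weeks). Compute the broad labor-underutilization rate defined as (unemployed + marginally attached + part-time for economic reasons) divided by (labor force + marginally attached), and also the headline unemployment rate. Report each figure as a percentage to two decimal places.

Labor force = 1,124.05 + 55.91 = 1,179.96 thousand.
Numerator = 55.91 + 11.48 + 51.47 = 118.86 thousand.
Denominator = 1,179.96 + 11.48 = 1,191.44 thousand.
Broad rate = 118.86 / 1,191.44 = 9.98%.
Headline unemployment rate = 55.91 / 1,179.96 = 4.74%.

Broad underutilization rate ≈ 9.98%; headline unemployment rate ≈ 4.74%.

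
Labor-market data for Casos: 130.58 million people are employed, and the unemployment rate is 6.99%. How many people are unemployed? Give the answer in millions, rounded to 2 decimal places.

Let U be the number unemployed. The labor force is E + U, and U/(E+U) = 0.0699.
So U = 0.0699 × 130.58 / (1 − 0.0699) = 9.1275 / 0.9301 ≈ 9.81 million.

About 9.81 million are unemployed.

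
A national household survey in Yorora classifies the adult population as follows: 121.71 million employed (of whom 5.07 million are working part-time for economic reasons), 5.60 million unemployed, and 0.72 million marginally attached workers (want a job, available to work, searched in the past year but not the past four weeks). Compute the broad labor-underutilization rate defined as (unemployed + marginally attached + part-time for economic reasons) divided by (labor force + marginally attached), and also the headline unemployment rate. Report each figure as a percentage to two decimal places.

Labor force = 121.71 + 5.60 = 127.31 million.
Numerator = 5.60 + 0.72 + 5.07 = 11.39 million.
Denominator = 127.31 + 0.72 = 128.03 million.
Broad rate = 11.39 / 128.03 = 8.90%.
Headline unemployment rate = 5.60 / 127.31 = 4.40%.

Broad underutilization rate ≈ 8.90%; headline unemployment rate ≈ 4.40%.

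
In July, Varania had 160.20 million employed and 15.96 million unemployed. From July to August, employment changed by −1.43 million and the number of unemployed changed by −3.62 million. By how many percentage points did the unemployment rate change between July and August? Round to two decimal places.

The unemployment rate changed by −1.85 percentage points.

July: labor force = 160.20 + 15.96 = 176.16; u = 15.96/176.16 = 9.06%.
August: labor force = 158.77 + 12.34 = 171.11; u = 12.34/171.11 = 7.21%.
Change = 7.21% − 9.06% = −1.85 pp.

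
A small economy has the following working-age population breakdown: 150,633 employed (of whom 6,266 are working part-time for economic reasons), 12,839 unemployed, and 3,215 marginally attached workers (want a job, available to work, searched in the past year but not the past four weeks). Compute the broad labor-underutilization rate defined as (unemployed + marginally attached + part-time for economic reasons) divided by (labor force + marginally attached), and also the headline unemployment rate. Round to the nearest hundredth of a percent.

Labor force = 150,633 + 12,839 = 163,472.
Numerator = 12,839 + 3,215 + 6,266 = 22,320.
Denominator = 163,472 + 3,215 = 166,687.
Broad rate = 22,320 / 166,687 = 13.39%.
Headline unemployment rate = 12,839 / 163,472 = 7.85%.

Broad underutilization rate ≈ 13.39%; headline unemployment rate ≈ 7.85%.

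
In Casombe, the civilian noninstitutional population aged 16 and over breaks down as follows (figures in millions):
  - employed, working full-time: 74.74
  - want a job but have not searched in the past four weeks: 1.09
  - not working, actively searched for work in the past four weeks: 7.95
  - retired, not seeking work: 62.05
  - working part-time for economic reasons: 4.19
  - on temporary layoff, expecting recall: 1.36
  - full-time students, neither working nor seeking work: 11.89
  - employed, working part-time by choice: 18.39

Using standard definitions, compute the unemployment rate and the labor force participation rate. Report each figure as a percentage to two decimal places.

Unemployment rate ≈ 8.73%; labor force participation rate ≈ 58.70%.

Employed = 74.74 + 4.19 + 18.39 = 97.32 million (anyone who worked, including part-time for economic reasons, counts as employed).
Unemployed = 7.95 + 1.36 = 9.31 million (jobless and actively searching, or on temporary layoff).
Labor force = 97.32 + 9.31 = 106.63 million.
Not in labor force = 1.09 + 62.05 + 11.89 = 75.03 million (those not working and not actively searching are outside the labor force — including those who want a job but have given up searching).
Civilian working-age population = 106.63 + 75.03 = 181.66 million.
Unemployment rate = 9.31 / 106.63 = 8.73%.
Labor force participation rate = 106.63 / 181.66 = 58.70%.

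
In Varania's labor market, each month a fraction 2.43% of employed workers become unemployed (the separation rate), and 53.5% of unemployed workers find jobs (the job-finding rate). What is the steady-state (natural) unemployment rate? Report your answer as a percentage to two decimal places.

Steady-state unemployment rate ≈ 4.34%.

At steady state the flows balance: s·E = f·U, so U/(E+U) = s/(s+f).
u* = 2.43 / (2.43 + 53.5) = 2.43 / 55.93 = 4.34%.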